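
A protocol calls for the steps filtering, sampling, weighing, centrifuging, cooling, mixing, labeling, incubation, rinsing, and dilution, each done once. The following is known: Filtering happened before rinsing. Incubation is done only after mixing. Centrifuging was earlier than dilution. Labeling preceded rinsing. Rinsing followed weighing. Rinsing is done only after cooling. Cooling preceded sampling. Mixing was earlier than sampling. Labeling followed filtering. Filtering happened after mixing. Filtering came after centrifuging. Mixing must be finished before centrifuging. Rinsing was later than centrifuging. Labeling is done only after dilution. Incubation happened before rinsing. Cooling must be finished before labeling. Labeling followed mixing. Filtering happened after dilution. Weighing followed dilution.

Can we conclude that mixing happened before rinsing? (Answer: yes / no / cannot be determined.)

Chain the constraints: mixing → centrifuging → rinsing. Each link is directly stated, so mixing comes before rinsing.

yes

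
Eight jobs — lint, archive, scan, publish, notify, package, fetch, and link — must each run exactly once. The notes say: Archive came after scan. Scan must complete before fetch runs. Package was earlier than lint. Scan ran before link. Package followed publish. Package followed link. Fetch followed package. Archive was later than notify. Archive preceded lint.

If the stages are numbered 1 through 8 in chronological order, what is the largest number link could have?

Link must come before fetch, lint, and package — 3 stages forced after it.
Everything else can be placed before link in some valid order, so link can sit as late as position 8 − 3 = 5.

5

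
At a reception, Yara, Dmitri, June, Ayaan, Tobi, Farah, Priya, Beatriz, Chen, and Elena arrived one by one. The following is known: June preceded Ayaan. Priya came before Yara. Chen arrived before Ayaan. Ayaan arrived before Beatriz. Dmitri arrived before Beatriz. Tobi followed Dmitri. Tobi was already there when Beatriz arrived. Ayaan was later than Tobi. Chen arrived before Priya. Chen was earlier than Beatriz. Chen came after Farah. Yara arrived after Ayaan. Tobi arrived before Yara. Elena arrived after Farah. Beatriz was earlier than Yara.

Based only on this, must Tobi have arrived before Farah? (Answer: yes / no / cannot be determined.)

cannot be determined

No chain of stated constraints runs from Tobi to Farah, and none runs from Farah to Tobi either.
So the relative order of Tobi and Farah is not fixed by the given facts.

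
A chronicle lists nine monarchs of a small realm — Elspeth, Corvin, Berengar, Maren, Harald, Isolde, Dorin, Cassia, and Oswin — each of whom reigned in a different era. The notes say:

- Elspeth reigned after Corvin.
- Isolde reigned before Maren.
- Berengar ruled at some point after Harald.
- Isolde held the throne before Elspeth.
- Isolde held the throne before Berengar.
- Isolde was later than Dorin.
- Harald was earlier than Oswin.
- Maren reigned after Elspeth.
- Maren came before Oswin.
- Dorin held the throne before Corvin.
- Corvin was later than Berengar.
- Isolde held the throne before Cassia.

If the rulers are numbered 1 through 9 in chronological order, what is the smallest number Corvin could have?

Berengar, Dorin, Harald, and Isolde must all come before Corvin — 4 forced predecessors.
Nothing else is forced ahead of Corvin, so their earliest slot is position 4 + 1 = 5.

5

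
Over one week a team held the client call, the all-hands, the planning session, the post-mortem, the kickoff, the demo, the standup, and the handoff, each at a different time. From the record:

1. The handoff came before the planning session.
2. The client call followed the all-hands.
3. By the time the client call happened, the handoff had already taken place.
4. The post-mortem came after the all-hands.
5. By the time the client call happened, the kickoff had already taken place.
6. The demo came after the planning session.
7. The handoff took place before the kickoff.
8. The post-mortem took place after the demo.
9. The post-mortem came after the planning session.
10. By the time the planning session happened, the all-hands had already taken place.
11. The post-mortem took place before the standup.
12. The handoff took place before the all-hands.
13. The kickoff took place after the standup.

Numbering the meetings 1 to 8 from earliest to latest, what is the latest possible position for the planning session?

The planning session must come before the client call, the demo, the kickoff, the post-mortem, and the standup — 5 meetings forced after it.
Everything else can be placed before the planning session in some valid order, so the planning session can sit as late as position 8 − 5 = 3.

3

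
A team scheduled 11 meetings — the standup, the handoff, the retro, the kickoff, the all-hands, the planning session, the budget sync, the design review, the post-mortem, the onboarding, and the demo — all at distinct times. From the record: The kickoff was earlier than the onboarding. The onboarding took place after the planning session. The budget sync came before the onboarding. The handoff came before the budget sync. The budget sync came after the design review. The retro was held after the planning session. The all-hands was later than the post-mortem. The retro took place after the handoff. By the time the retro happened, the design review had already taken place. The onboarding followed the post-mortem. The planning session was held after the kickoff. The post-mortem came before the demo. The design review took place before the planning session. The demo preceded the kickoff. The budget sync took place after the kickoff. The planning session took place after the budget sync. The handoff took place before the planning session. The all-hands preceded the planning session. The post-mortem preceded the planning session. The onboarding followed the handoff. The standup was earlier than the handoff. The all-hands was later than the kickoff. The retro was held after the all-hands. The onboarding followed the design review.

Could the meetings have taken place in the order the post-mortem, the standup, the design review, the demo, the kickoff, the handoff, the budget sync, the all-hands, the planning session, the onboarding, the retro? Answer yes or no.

yes

Check each stated constraint against the proposed order — e.g. the design review is ahead of the retro; the post-mortem is ahead of the onboarding. Every pair is in the required order; nothing is violated.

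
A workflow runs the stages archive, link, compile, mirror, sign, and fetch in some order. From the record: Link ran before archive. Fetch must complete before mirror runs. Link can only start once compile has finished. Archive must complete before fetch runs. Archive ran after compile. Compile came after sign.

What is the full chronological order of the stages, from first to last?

sign, compile, link, archive, fetch, mirror

The constraints fix every adjacent pair, so only one ordering works:
sign → compile → link → archive → fetch → mirror.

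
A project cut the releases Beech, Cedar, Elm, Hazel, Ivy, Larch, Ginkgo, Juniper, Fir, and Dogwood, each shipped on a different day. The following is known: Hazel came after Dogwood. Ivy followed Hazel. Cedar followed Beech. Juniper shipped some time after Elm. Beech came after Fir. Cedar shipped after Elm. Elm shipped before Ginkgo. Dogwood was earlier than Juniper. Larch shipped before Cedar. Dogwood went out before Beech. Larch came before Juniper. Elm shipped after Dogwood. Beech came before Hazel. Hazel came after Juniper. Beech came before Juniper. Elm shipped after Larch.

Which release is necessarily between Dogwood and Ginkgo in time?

Elm

Tracing the constraints gives Dogwood → Elm → Ginkgo, so Elm sits after Dogwood and before Ginkgo.
No other release is forced both after Dogwood and before Ginkgo.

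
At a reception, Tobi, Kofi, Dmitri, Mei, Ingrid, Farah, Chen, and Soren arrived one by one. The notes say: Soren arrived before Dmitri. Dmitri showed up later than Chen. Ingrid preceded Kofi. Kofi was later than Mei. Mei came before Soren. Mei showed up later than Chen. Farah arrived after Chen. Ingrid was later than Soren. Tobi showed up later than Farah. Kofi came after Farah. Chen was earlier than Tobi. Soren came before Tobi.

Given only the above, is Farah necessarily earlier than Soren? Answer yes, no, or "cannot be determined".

No chain of stated constraints runs from Farah to Soren, and none runs from Soren to Farah either.
So the relative order of Farah and Soren is not fixed by the given facts.

cannot be determined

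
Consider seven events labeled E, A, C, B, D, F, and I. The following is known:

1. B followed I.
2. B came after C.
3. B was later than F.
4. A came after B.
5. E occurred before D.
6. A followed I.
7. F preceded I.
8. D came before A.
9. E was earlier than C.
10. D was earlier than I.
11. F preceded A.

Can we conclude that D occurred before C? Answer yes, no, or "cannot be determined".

No chain of stated constraints runs from D to C, and none runs from C to D either.
So the relative order of D and C is not fixed by the given facts.

cannot be determined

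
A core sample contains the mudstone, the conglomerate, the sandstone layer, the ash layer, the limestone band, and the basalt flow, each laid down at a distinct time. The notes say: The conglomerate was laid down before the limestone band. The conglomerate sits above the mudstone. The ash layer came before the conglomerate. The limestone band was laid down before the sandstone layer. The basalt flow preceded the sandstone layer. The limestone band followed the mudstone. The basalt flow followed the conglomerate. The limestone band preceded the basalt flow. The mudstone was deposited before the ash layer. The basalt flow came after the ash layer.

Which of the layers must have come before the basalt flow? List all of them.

Directly stated before the basalt flow: the ash layer, the conglomerate, and the limestone band.
The mudstone reaches the basalt flow via the mudstone → the ash layer → the basalt flow.
No chain forces the sandstone layer ahead of the basalt flow.

the ash layer, the conglomerate, the limestone band, the mudstone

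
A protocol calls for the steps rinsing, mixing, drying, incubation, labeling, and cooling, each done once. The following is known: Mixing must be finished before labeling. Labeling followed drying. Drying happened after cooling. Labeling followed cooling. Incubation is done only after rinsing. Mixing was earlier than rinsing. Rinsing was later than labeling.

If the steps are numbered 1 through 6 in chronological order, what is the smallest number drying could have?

2

Cooling must come before drying — 1 forced predecessor.
Nothing else is forced ahead of drying, so its earliest slot is position 1 + 1 = 2.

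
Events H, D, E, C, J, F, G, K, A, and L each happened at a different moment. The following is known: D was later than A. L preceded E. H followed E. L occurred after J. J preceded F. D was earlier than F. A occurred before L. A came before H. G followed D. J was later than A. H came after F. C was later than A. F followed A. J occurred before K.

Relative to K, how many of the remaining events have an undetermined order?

Forced before K: A and J.
That leaves C, D, E, F, G, H, and L with no forced order relative to K — 7.

7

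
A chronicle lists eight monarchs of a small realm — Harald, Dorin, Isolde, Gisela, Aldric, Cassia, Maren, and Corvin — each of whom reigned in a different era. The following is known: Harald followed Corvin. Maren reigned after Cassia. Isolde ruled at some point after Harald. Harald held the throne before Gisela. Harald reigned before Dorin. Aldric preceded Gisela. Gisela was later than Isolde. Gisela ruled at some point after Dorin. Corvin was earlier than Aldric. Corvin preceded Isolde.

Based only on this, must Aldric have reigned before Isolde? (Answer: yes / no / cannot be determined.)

cannot be determined

No chain of stated constraints runs from Aldric to Isolde, and none runs from Isolde to Aldric either.
So the relative order of Aldric and Isolde is not fixed by the given facts.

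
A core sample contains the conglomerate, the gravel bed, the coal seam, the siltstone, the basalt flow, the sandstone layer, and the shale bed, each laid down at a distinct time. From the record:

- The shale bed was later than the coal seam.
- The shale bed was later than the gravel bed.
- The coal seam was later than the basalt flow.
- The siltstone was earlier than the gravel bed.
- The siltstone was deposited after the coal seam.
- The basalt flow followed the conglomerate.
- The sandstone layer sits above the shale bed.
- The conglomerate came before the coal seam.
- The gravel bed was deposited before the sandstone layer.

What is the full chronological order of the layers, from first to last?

the conglomerate, the basalt flow, the coal seam, the siltstone, the gravel bed, the shale bed, the sandstone layer

The constraints fix every adjacent pair, so only one ordering works:
the conglomerate → the basalt flow → the coal seam → the siltstone → the gravel bed → the shale bed → the sandstone layer.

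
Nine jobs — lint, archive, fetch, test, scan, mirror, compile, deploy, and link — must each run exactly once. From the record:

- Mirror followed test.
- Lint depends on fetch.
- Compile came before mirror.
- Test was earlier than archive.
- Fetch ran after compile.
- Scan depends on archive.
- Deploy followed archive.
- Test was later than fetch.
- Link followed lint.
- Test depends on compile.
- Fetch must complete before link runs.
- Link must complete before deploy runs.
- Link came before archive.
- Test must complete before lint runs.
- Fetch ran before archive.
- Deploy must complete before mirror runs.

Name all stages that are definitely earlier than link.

compile, fetch, lint, test

Directly stated before link: fetch and lint.
Compile reaches link via compile → fetch → link.
Test reaches link via test → lint → link.
No chain forces scan (or any of the others) ahead of link.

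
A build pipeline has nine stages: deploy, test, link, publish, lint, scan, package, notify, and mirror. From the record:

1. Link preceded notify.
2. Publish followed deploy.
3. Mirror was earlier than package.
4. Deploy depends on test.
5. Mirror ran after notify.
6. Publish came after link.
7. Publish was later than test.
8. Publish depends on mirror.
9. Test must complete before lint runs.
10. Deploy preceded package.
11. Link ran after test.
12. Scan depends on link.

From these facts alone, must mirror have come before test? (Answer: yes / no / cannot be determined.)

Tracing the constraints gives test → link → notify → mirror, so test must come before mirror.
That means mirror cannot be before test.

no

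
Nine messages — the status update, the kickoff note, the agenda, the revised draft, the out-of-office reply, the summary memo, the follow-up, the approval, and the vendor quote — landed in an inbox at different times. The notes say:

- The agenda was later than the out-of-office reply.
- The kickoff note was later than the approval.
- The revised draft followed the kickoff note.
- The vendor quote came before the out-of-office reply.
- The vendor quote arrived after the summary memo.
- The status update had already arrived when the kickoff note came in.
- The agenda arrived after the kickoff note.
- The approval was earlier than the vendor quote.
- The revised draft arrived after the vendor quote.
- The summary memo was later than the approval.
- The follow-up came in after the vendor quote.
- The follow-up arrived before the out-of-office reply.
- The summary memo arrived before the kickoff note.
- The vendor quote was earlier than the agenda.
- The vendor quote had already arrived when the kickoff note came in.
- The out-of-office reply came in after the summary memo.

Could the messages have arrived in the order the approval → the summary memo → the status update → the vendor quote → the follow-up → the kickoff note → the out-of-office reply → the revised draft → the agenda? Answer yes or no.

Check each stated constraint against the proposed order — e.g. the approval is ahead of the kickoff note; the vendor quote is ahead of the agenda. Every pair is in the required order; nothing is violated.

yes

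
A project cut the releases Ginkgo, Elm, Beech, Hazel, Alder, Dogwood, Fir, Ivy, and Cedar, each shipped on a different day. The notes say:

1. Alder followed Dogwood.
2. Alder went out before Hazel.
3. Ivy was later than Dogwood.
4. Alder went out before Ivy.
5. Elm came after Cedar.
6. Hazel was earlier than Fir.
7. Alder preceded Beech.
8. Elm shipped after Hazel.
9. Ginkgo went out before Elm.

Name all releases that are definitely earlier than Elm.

Alder, Cedar, Dogwood, Ginkgo, Hazel

Directly stated before Elm: Cedar, Ginkgo, and Hazel.
Alder reaches Elm via Alder → Hazel → Elm.
Dogwood reaches Elm via Dogwood → Alder → Hazel → Elm.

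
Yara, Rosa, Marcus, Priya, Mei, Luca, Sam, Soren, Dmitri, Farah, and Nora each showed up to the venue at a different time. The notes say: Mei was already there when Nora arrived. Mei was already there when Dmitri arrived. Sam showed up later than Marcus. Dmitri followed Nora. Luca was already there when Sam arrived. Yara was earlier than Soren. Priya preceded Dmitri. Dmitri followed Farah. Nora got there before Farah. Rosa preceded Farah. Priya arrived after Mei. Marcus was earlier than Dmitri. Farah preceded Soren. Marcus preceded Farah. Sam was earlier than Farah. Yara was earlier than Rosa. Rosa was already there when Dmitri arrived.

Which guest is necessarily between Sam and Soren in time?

Tracing the constraints gives Sam → Farah → Soren, so Farah sits after Sam and before Soren.
No other guest is forced both after Sam and before Soren.

Farah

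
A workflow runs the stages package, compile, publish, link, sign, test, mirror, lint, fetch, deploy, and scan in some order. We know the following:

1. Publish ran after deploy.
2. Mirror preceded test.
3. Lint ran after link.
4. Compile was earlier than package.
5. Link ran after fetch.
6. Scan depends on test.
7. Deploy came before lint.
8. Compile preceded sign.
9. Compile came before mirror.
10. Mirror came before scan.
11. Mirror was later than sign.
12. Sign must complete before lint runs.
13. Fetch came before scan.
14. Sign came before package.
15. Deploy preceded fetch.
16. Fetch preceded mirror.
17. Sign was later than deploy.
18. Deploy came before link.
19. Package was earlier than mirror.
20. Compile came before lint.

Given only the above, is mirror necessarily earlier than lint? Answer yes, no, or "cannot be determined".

cannot be determined

No chain of stated constraints runs from mirror to lint, and none runs from lint to mirror either.
So the relative order of mirror and lint is not fixed by the given facts.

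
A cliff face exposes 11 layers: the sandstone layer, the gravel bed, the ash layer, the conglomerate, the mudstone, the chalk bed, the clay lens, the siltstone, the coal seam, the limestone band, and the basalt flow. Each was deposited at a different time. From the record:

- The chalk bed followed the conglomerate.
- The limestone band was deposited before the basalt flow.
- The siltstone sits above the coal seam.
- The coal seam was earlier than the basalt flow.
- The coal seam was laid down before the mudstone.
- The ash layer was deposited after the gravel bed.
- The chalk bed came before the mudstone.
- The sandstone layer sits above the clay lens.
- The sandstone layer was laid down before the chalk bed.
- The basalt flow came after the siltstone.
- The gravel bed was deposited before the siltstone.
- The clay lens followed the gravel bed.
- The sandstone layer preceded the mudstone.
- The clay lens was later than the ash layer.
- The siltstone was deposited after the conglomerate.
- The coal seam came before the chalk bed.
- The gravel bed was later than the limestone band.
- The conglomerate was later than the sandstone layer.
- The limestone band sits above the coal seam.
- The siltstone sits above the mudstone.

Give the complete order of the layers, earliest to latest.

the coal seam, the limestone band, the gravel bed, the ash layer, the clay lens, the sandstone layer, the conglomerate, the chalk bed, the mudstone, the siltstone, the basalt flow

The constraints fix every adjacent pair, so only one ordering works:
the coal seam → the limestone band → the gravel bed → the ash layer → the clay lens → the sandstone layer → the conglomerate → the chalk bed → the mudstone → the siltstone → the basalt flow.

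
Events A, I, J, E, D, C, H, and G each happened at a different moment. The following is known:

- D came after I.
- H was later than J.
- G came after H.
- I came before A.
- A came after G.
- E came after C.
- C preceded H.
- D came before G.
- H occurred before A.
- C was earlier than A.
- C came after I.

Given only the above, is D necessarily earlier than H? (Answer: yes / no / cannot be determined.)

cannot be determined

No chain of stated constraints runs from D to H, and none runs from H to D either.
So the relative order of D and H is not fixed by the given facts.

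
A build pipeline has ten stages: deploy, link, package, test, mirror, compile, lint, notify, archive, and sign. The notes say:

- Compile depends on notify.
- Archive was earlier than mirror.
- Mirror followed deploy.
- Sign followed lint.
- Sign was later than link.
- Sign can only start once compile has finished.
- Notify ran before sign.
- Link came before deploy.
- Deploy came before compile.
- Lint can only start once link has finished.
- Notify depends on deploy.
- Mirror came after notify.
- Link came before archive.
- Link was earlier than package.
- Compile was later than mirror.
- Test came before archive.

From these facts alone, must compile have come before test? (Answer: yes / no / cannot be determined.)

no

Tracing the constraints gives test → archive → mirror → compile, so test must come before compile.
That means compile cannot be before test.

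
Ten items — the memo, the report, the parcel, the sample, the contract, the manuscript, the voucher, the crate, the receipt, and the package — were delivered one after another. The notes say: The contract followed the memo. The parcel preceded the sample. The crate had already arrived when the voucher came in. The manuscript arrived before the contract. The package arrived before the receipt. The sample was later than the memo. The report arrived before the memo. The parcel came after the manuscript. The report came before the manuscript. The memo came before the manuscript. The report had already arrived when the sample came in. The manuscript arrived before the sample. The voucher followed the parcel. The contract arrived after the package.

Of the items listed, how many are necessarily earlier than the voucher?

Directly stated before the voucher: the crate and the parcel.
The manuscript reaches the voucher via the manuscript → the parcel → the voucher.
The memo reaches the voucher via the memo → the manuscript → the parcel → the voucher.
The report reaches the voucher via the report → the manuscript → the parcel → the voucher.
That's the crate, the manuscript, the memo, the parcel, and the report — 5 in all.

5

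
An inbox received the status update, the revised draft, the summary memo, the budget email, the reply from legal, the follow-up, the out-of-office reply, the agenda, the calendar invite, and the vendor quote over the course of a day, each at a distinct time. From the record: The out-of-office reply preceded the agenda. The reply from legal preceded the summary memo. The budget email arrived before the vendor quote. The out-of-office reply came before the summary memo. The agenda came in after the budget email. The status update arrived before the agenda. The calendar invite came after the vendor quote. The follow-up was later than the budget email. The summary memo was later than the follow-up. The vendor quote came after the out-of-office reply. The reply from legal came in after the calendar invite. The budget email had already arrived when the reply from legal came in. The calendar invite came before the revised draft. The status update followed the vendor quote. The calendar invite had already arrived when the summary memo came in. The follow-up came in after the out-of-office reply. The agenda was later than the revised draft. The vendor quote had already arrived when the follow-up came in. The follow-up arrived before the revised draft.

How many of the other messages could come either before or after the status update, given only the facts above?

5

Forced before the status update: the budget email, the out-of-office reply, and the vendor quote; forced after the status update: the agenda.
That leaves the calendar invite, the follow-up, the reply from legal, the revised draft, and the summary memo with no forced order relative to the status update — 5.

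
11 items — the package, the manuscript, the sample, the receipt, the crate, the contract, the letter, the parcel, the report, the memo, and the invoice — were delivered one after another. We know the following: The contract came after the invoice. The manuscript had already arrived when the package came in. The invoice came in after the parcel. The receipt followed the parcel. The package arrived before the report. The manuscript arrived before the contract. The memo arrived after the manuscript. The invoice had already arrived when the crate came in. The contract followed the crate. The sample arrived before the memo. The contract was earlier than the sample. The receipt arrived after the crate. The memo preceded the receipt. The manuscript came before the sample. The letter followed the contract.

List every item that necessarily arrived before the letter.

Directly stated before the letter: the contract.
The crate reaches the letter via the crate → the contract → the letter.
The invoice reaches the letter via the invoice → the contract → the letter.
The manuscript reaches the letter via the manuscript → the contract → the letter.
Likewise the parcel reaches the letter by chaining the stated constraints.
No chain forces the sample (or any of the others) ahead of the letter.

the contract, the crate, the invoice, the manuscript, the parcel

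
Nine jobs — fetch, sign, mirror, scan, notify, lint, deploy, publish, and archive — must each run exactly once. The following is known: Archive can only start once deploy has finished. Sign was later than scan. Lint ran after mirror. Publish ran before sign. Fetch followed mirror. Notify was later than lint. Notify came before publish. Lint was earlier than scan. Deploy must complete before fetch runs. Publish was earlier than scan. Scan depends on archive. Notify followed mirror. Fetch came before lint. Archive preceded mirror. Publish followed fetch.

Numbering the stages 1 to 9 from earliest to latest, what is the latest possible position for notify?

6

Notify must come before publish, scan, and sign — 3 stages forced after it.
Everything else can be placed before notify in some valid order, so notify can sit as late as position 9 − 3 = 6.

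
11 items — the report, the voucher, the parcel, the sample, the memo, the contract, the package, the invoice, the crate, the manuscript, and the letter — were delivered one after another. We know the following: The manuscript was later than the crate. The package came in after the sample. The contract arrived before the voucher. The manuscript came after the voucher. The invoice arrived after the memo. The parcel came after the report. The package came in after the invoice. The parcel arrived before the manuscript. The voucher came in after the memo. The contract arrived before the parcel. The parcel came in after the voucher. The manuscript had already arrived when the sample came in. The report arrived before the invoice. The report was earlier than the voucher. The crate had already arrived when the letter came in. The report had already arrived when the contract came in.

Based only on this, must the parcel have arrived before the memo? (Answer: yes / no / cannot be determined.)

Tracing the constraints gives the memo → the voucher → the parcel, so the memo must come before the parcel.
That means the parcel cannot be before the memo.

no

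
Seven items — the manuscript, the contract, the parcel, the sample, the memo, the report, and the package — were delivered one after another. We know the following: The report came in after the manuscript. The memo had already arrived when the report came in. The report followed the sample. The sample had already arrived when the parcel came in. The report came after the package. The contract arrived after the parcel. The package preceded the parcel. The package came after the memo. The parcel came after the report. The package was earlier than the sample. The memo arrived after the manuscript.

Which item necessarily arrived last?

the contract

Every other item has a chain of constraints placing it before the contract, so the contract is last.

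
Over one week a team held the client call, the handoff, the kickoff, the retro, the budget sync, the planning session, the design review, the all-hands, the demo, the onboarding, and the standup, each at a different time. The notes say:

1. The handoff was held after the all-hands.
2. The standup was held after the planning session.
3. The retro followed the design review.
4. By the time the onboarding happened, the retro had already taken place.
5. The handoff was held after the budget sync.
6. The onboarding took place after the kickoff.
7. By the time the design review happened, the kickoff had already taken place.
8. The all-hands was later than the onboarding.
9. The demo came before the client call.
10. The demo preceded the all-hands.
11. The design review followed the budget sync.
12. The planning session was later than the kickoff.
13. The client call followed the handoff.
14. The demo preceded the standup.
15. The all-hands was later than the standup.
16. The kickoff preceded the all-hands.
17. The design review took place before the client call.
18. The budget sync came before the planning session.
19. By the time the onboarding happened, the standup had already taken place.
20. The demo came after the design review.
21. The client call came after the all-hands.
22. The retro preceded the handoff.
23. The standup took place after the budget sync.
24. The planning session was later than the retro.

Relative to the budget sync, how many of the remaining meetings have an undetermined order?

Forced after the budget sync: the all-hands, the client call, the demo, the design review, the handoff, the onboarding, the planning session, the retro, and the standup.
That leaves the kickoff with no forced order relative to the budget sync — 1.

1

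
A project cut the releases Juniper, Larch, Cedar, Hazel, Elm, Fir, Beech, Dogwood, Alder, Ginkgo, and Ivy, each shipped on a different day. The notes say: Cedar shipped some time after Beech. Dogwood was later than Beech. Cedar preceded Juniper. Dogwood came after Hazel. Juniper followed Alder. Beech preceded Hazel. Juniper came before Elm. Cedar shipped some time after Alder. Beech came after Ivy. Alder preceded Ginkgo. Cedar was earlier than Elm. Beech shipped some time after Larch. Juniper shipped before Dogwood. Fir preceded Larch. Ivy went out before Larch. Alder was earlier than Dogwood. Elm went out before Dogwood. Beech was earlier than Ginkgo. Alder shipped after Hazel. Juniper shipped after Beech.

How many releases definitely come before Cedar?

Directly stated before Cedar: Alder and Beech.
Fir reaches Cedar via Fir → Larch → Beech → Cedar.
Hazel reaches Cedar via Hazel → Alder → Cedar.
Ivy reaches Cedar via Ivy → Beech → Cedar.
Likewise Larch reaches Cedar by chaining the stated constraints.
No chain forces Ginkgo (or any of the others) ahead of Cedar.
That's Alder, Beech, Fir, Hazel, Ivy, and Larch — 6 in all.

6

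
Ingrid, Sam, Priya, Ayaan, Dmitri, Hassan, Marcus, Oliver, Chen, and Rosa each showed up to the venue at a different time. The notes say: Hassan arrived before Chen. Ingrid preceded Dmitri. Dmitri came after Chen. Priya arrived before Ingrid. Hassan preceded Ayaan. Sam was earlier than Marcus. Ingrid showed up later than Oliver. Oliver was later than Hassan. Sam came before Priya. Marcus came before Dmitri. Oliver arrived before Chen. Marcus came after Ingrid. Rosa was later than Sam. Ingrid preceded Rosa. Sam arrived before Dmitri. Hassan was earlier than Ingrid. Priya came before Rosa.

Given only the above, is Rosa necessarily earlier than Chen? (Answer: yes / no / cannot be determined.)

No chain of stated constraints runs from Rosa to Chen, and none runs from Chen to Rosa either.
So the relative order of Rosa and Chen is not fixed by the given facts.

cannot be determined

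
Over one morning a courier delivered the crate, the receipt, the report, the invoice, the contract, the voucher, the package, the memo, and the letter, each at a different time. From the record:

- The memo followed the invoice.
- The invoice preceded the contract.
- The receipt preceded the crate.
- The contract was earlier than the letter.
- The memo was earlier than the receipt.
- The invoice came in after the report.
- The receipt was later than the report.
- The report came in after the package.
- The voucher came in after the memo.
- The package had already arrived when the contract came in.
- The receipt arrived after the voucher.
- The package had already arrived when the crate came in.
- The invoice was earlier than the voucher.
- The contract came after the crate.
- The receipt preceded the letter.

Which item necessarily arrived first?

the package

The package has a chain of constraints placing it before every other item, so the package must be first.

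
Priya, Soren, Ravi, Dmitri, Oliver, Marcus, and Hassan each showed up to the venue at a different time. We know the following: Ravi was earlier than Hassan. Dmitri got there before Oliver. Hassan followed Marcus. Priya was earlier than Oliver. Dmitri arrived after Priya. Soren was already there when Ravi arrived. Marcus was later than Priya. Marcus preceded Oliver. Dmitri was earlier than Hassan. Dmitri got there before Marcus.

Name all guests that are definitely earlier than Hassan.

Dmitri, Marcus, Priya, Ravi, Soren

Directly stated before Hassan: Dmitri, Marcus, and Ravi.
Priya reaches Hassan via Priya → Marcus → Hassan.
Soren reaches Hassan via Soren → Ravi → Hassan.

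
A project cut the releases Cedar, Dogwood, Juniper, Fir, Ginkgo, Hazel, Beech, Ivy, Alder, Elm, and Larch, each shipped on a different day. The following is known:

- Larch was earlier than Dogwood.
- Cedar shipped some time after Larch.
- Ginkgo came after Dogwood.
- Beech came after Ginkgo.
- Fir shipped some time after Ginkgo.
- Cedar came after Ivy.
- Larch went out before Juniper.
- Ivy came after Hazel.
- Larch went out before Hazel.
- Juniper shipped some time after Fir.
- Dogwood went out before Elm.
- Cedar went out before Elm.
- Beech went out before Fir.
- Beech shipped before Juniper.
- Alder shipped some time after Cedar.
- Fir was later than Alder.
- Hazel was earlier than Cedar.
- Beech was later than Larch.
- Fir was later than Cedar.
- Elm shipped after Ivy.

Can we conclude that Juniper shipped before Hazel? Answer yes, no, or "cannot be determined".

no

Tracing the constraints gives Hazel → Cedar → Fir → Juniper, so Hazel must come before Juniper.
That means Juniper cannot be before Hazel.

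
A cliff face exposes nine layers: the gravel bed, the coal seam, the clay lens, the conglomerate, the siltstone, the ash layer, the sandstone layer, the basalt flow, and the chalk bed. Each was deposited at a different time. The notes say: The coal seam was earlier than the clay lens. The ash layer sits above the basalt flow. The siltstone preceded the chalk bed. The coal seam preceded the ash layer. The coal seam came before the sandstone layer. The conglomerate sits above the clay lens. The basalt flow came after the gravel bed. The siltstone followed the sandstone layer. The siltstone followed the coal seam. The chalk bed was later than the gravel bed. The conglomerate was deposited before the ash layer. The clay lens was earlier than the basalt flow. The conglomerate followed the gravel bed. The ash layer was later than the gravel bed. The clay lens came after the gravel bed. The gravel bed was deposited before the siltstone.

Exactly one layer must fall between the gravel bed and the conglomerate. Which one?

the clay lens

Tracing the constraints gives the gravel bed → the clay lens → the conglomerate, so the clay lens sits after the gravel bed and before the conglomerate.
No other layer is forced both after the gravel bed and before the conglomerate.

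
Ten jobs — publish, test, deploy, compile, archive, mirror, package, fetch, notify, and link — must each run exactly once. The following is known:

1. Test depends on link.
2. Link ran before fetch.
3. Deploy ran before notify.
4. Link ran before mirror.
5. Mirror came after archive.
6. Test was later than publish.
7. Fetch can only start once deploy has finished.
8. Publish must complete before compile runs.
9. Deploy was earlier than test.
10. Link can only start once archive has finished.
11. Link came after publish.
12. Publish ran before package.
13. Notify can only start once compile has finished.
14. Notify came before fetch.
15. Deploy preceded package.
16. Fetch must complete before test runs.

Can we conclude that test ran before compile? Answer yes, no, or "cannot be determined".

no

Tracing the constraints gives compile → notify → fetch → test, so compile must come before test.
That means test cannot be before compile.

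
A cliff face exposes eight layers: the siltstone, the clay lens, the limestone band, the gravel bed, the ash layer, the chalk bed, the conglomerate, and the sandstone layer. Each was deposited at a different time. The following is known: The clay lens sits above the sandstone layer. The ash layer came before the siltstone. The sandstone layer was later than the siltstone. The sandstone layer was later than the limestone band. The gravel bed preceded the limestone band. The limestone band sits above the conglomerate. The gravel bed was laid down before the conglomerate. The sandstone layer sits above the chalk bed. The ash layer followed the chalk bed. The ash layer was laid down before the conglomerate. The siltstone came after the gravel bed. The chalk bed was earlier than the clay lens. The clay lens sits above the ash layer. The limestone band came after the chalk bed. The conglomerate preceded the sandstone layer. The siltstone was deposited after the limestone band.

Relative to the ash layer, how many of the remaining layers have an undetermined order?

1

Forced before the ash layer: the chalk bed; forced after the ash layer: the clay lens, the conglomerate, the limestone band, the sandstone layer, and the siltstone.
That leaves the gravel bed with no forced order relative to the ash layer — 1.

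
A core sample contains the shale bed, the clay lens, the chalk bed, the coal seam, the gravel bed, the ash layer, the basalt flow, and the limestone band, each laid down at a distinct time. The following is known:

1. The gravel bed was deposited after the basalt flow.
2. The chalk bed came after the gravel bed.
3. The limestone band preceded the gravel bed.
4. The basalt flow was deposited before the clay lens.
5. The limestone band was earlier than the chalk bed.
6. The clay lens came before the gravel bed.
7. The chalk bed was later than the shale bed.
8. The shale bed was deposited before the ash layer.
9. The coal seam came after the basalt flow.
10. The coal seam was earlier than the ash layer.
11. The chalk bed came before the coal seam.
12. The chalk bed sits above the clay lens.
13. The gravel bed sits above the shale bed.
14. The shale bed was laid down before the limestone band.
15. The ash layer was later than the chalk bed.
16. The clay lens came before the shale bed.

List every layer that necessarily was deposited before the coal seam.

the basalt flow, the chalk bed, the clay lens, the gravel bed, the limestone band, the shale bed

Directly stated before the coal seam: the basalt flow and the chalk bed.
The clay lens reaches the coal seam via the clay lens → the chalk bed → the coal seam.
The gravel bed reaches the coal seam via the gravel bed → the chalk bed → the coal seam.
The limestone band reaches the coal seam via the limestone band → the chalk bed → the coal seam.
Likewise the shale bed reaches the coal seam by chaining the stated constraints.
No chain forces the ash layer ahead of the coal seam.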